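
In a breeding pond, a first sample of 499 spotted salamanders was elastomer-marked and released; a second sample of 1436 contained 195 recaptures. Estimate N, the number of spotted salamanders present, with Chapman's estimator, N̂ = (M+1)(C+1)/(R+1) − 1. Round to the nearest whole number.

N̂ = (499+1)(1436+1)/(195+1) − 1 = 500·1437/196 − 1
= 718500/196 − 1 ≈ 3665.8 − 1 ≈ 3664.8 → 3665

N ≈ 3665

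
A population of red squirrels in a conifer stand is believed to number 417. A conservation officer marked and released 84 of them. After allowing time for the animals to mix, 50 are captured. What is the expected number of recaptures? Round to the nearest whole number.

The marked fraction of the population is 84/417, so in a sample of 50 expect C·(M/N) marked.
E[R] = 84 × 50 / 417 = 4200 / 417 ≈ 10.1 → 10

expected recaptures ≈ 10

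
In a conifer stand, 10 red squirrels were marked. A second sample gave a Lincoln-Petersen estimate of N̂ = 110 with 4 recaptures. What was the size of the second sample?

C = 44

From N = M·C/R: C = N·R / M = 110·4 / 10 = 440 / 10 = 44.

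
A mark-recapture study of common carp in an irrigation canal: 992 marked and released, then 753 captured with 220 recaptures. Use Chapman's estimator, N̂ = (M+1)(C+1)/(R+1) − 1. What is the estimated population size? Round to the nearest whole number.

N ≈ 3387

N̂ = (992+1)(753+1)/(220+1) − 1 = 993·754/221 − 1
= 748722/221 − 1 ≈ 3387.9 − 1 ≈ 3386.9 → 3387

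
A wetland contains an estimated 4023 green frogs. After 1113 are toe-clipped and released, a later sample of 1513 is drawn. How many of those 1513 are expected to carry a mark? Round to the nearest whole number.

expected recaptures ≈ 419

Expected recaptures E[R] = M·C / N.
E[R] = 1113 × 1513 / 4023 = 1683969 / 4023 ≈ 418.6 → 419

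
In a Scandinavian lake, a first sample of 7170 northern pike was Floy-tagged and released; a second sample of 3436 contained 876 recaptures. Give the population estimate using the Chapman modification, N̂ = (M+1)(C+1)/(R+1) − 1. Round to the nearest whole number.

N̂ = (7170+1)(3436+1)/(876+1) − 1 = 7171·3437/877 − 1
= 24646727/877 − 1 ≈ 28103.45 − 1 ≈ 28102.45 → 28102

N ≈ 28,102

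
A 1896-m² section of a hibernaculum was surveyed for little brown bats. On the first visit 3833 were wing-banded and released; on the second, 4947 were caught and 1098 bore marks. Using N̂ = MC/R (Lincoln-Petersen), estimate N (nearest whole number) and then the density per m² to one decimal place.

density ≈ 9.1 little brown bats per m²

N̂ = 3833·4947/1098 = 18961851/1098 ≈ 17269.4 → 17269
Density = N̂ / area = 17269 / 1896 ≈ 9.11 → 9.1 per m²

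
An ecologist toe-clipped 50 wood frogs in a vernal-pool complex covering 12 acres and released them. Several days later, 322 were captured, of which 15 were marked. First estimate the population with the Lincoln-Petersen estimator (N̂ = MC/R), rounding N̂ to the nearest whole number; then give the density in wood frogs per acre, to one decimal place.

N̂ = 50·322/15 = 16100/15 ≈ 1073.3 → 1073
Density = N̂ / area = 1073 / 12 ≈ 89.42 → 89.4 per acre

density ≈ 89.4 wood frogs per acre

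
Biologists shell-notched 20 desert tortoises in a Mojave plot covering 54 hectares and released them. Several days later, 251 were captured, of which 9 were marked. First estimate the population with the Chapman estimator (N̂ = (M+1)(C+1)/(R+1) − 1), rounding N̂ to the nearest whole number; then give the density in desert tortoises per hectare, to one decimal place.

density ≈ 9.8 desert tortoises per hectare

N̂ = 21·252/10 − 1 = 5292/10 − 1 ≈ 528.2 → 528
Density = N̂ / area = 528 / 54 ≈ 9.78 → 9.8 per hectare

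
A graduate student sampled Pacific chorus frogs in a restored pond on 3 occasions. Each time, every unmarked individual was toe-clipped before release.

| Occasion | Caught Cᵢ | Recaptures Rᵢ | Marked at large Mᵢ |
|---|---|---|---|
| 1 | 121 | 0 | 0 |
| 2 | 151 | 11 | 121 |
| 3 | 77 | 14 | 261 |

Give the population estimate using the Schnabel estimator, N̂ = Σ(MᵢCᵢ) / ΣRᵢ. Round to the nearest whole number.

Σ MᵢCᵢ = 0·121 + 121·151 + 261·77 = 0 + 18271 + 20097 = 38368
Σ Rᵢ = 0 + 11 + 14 = 25
N̂ = 38368 / 25 ≈ 1534.7 → 1535

N ≈ 1535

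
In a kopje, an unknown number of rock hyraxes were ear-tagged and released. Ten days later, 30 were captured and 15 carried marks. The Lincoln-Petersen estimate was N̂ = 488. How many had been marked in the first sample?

From N = M·C/R: M = N·R / C = 488·15 / 30 = 7320 / 30 = 244.

M = 244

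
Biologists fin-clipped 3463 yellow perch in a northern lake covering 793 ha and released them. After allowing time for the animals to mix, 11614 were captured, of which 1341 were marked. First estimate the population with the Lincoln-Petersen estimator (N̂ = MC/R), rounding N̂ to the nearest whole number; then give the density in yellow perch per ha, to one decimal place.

N̂ = 3463·11614/1341 = 40219282/1341 ≈ 29992.0 → 29992
Density = N̂ / area = 29992 / 793 ≈ 37.82 → 37.8 per ha

density ≈ 37.8 yellow perch per ha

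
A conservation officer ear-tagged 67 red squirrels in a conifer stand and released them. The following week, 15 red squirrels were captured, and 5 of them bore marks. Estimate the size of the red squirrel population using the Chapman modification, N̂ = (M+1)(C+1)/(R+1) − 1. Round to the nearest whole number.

N̂ = (67+1)(15+1)/(5+1) − 1 = 68·16/6 − 1
= 1088/6 − 1 ≈ 181.3 − 1 ≈ 180.3 → 180

N ≈ 180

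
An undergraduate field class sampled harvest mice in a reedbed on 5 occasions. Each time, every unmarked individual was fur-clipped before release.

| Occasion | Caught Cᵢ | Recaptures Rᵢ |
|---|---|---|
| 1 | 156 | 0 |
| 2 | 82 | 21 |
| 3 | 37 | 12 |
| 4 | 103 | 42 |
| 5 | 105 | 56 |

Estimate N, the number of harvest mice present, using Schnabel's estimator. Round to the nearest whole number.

Marked at large before each occasion: Mᵢ = Σⱼ<ᵢ (Cⱼ − Rⱼ) → M1=0, M2=156, M3=217, M4=242, M5=303
Σ MᵢCᵢ = 0·156 + 156·82 + 217·37 + 242·103 + 303·105 = 0 + 12792 + 8029 + 24926 + 31815 = 77562
Σ Rᵢ = 0 + 21 + 12 + 42 + 56 = 131
N̂ = 77562 / 131 ≈ 592.1 → 592

N ≈ 592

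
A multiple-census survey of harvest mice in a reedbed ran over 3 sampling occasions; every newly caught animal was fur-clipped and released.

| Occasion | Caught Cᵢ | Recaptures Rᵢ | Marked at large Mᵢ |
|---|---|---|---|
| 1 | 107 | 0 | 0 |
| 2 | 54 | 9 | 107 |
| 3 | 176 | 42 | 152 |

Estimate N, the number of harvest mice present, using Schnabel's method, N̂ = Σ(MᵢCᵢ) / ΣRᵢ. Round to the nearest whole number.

Σ MᵢCᵢ = 0·107 + 107·54 + 152·176 = 0 + 5778 + 26752 = 32530
Σ Rᵢ = 0 + 9 + 42 = 51
N̂ = 32530 / 51 ≈ 637.8 → 638

N ≈ 638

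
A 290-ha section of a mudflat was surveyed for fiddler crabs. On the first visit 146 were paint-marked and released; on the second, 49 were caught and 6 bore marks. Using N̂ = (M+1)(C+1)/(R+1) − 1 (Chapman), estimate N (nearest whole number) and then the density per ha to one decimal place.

density ≈ 3.6 fiddler crabs per ha

N̂ = 147·50/7 − 1 = 7350/7 − 1 = 1049
Density = N̂ / area = 1049 / 290 ≈ 3.62 → 3.6 per ha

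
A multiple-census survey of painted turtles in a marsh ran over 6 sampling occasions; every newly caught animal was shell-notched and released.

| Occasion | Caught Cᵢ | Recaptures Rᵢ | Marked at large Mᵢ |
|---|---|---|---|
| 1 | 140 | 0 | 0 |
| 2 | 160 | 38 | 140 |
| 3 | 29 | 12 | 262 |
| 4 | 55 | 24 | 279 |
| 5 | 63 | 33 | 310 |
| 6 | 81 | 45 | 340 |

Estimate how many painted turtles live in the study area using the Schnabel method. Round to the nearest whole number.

Σ MᵢCᵢ = 0·140 + 140·160 + 262·29 + 279·55 + 310·63 + 340·81 = 0 + 22400 + 7598 + 15345 + 19530 + 27540 = 92413
Σ Rᵢ = 0 + 38 + 12 + 24 + 33 + 45 = 152
N̂ = 92413 / 152 ≈ 608.0 → 608

N ≈ 608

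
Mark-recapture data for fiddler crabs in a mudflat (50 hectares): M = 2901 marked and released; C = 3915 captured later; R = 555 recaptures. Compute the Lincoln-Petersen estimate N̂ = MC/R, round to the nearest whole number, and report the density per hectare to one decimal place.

density ≈ 409.3 fiddler crabs per hectare

N̂ = 2901·3915/555 = 11357415/555 ≈ 20463.8 → 20464
Density = N̂ / area = 20464 / 50 ≈ 409.28 → 409.3 per hectare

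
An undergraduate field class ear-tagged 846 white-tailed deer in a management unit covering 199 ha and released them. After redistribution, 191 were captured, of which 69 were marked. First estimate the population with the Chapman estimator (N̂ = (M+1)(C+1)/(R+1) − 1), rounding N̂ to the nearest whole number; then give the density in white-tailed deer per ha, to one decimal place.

density ≈ 11.7 white-tailed deer per ha

N̂ = 847·192/70 − 1 = 162624/70 − 1 ≈ 2322.2 → 2322
Density = N̂ / area = 2322 / 199 ≈ 11.67 → 11.7 per ha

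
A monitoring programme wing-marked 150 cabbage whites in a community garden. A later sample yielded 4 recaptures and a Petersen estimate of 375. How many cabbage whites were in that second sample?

From N = M·C/R: C = N·R / M = 375·4 / 150 = 1500 / 150 = 10.

C = 10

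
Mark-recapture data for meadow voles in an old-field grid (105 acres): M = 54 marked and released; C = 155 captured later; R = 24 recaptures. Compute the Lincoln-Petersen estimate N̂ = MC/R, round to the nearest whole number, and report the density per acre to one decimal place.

N̂ = 54·155/24 = 8370/24 ≈ 348.8 → 349
Density = N̂ / area = 349 / 105 ≈ 3.32 → 3.3 per acre

density ≈ 3.3 meadow voles per acre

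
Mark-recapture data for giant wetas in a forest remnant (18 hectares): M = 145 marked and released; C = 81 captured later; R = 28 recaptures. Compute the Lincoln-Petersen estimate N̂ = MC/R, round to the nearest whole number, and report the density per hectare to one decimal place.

N̂ = 145·81/28 = 11745/28 ≈ 419.46 → 419
Density = N̂ / area = 419 / 18 ≈ 23.28 → 23.3 per hectare

density ≈ 23.3 giant wetas per hectare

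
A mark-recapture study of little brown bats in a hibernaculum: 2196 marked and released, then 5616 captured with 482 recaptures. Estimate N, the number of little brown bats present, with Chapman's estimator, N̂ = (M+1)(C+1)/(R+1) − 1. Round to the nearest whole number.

N̂ = (2196+1)(5616+1)/(482+1) − 1 = 2197·5617/483 − 1
= 12340549/483 − 1 ≈ 25549.8 − 1 ≈ 25548.8 → 25549

N ≈ 25,549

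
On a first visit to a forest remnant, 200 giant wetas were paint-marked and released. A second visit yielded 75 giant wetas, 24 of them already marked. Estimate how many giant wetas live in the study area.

N = 625

Lincoln-Petersen assumes M/N = R/C, so N = M·C / R.
N = (200 × 75) / 24 = 15000 / 24 = 625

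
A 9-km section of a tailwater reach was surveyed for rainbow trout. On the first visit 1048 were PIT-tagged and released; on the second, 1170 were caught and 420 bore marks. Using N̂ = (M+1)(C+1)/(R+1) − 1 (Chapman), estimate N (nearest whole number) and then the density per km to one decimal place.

density ≈ 324.1 rainbow trout per km

N̂ = 1049·1171/421 − 1 = 1228379/421 − 1 ≈ 2916.8 → 2917
Density = N̂ / area = 2917 / 9 ≈ 324.11 → 324.1 per km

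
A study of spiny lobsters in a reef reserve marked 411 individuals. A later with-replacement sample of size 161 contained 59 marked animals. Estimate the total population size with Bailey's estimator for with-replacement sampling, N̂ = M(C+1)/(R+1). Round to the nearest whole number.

N ≈ 1110

N̂ = 411·(161+1)/(59+1) = 411·162/60 = 66582/60 ≈ 1109.7 → 1110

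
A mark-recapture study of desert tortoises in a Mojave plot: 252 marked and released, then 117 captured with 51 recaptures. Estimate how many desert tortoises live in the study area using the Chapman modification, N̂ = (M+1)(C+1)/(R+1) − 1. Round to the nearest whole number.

N ≈ 573

N̂ = (252+1)(117+1)/(51+1) − 1 = 253·118/52 − 1
= 29854/52 − 1 ≈ 574.1 − 1 ≈ 573.1 → 573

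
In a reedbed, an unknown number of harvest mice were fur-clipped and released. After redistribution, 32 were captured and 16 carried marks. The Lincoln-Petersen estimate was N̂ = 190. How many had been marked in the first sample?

From N = M·C/R: M = N·R / C = 190·16 / 32 = 3040 / 32 = 95.

M = 95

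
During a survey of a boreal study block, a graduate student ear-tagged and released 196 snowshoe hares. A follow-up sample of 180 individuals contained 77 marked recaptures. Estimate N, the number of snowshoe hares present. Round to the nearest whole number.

N ≈ 458

The marked fraction in the recapture sample should equal the marked fraction in the population: 77/180 = 196/N.
N = (196 × 180) / 77 = 35280 / 77 ≈ 458.2 → 458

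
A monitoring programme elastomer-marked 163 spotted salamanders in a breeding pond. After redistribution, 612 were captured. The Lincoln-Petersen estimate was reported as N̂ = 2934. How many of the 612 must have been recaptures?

From N = M·C/R: R = M·C / N = 163·612 / 2934 = 99756 / 2934 = 34.

R = 34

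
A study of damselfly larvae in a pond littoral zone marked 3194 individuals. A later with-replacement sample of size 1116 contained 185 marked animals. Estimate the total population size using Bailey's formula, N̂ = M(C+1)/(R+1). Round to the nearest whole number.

N̂ = 3194·(1116+1)/(185+1) = 3194·1117/186 = 3567698/186 ≈ 19181.2 → 19181

N ≈ 19,181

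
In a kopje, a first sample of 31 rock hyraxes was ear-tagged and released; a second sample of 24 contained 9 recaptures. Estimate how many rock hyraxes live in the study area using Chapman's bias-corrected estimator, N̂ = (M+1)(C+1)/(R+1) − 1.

N = 79

N̂ = (31+1)(24+1)/(9+1) − 1 = 32·25/10 − 1
= 800/10 − 1 = 80 − 1 = 79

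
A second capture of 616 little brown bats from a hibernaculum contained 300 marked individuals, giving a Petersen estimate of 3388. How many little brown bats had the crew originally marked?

From N = M·C/R: M = N·R / C = 3388·300 / 616 = 1016400 / 616 = 1650.

M = 1650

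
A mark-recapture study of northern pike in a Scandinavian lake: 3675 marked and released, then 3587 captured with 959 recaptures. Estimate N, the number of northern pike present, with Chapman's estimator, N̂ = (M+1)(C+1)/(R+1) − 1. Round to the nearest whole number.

N̂ = (3675+1)(3587+1)/(959+1) − 1 = 3676·3588/960 − 1
= 13189488/960 − 1 ≈ 13739.0 − 1 ≈ 13738.0 → 13738

N ≈ 13,738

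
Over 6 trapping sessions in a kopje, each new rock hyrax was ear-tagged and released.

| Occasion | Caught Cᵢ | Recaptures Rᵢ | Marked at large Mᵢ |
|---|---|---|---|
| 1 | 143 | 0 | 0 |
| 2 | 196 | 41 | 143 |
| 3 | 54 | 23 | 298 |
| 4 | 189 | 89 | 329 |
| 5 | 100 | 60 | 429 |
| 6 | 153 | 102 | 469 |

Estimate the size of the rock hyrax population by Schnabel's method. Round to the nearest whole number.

N ≈ 701

Σ MᵢCᵢ = 0·143 + 143·196 + 298·54 + 329·189 + 429·100 + 469·153 = 0 + 28028 + 16092 + 62181 + 42900 + 71757 = 220958
Σ Rᵢ = 0 + 41 + 23 + 89 + 60 + 102 = 315
N̂ = 220958 / 315 ≈ 701.45 → 701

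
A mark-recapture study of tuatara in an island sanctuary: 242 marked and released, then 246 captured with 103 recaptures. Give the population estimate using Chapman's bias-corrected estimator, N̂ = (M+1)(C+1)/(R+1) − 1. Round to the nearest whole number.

N ≈ 576

N̂ = (242+1)(246+1)/(103+1) − 1 = 243·247/104 − 1
= 60021/104 − 1 ≈ 577.1 − 1 ≈ 576.1 → 576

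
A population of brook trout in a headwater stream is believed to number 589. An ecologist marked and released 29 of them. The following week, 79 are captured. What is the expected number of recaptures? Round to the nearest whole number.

The marked fraction of the population is 29/589, so in a sample of 79 expect C·(M/N) marked.
E[R] = 29 × 79 / 589 = 2291 / 589 ≈ 3.9 → 4

expected recaptures ≈ 4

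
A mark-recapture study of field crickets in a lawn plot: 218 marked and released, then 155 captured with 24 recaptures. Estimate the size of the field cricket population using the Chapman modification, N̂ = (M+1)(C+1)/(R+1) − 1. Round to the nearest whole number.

N̂ = (218+1)(155+1)/(24+1) − 1 = 219·156/25 − 1
= 34164/25 − 1 ≈ 1366.6 − 1 ≈ 1365.6 → 1366

N ≈ 1366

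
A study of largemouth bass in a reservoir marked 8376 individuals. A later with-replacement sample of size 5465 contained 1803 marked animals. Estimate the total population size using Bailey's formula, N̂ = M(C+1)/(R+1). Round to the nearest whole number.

N ≈ 25,379

N̂ = 8376·(5465+1)/(1803+1) = 8376·5466/1804 = 45783216/1804 ≈ 25378.7 → 25379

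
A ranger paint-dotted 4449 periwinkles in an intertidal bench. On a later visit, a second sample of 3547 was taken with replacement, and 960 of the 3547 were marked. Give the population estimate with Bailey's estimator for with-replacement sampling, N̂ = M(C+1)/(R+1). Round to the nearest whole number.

N ≈ 16,426

N̂ = 4449·(3547+1)/(960+1) = 4449·3548/961 = 15785052/961 ≈ 16425.7 → 16426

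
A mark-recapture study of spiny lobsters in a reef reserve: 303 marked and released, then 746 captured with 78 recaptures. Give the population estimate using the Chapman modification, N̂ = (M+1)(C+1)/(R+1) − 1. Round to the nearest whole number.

N̂ = (303+1)(746+1)/(78+1) − 1 = 304·747/79 − 1
= 227088/79 − 1 ≈ 2874.5 − 1 ≈ 2873.5 → 2874

N ≈ 2874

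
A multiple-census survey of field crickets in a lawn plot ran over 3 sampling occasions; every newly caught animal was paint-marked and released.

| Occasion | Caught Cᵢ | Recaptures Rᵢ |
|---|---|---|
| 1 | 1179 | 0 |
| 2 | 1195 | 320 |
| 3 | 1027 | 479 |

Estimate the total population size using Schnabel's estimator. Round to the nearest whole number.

N ≈ 4403

Marked at large before each occasion: Mᵢ = Σⱼ<ᵢ (Cⱼ − Rⱼ) → M1=0, M2=1179, M3=2054
Σ MᵢCᵢ = 0·1179 + 1179·1195 + 2054·1027 = 0 + 1408905 + 2109458 = 3518363
Σ Rᵢ = 0 + 320 + 479 = 799
N̂ = 3518363 / 799 ≈ 4403.46 → 4403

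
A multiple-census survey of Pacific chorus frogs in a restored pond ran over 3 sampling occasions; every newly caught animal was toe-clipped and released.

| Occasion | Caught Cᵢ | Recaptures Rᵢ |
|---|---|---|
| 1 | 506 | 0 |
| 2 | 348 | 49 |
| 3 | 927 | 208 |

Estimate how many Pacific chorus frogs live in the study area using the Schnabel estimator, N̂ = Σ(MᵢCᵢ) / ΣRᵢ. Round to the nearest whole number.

Marked at large before each occasion: Mᵢ = Σⱼ<ᵢ (Cⱼ − Rⱼ) → M1=0, M2=506, M3=805
Σ MᵢCᵢ = 0·506 + 506·348 + 805·927 = 0 + 176088 + 746235 = 922323
Σ Rᵢ = 0 + 49 + 208 = 257
N̂ = 922323 / 257 ≈ 3588.8 → 3589

N ≈ 3589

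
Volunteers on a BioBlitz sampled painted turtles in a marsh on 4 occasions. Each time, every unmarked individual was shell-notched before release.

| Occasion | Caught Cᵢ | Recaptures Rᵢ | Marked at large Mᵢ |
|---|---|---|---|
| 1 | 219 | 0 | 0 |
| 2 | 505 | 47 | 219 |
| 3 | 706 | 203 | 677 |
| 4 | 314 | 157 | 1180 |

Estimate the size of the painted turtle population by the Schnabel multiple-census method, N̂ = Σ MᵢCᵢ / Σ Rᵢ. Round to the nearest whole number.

N ≈ 2356

Σ MᵢCᵢ = 0·219 + 219·505 + 677·706 + 1180·314 = 0 + 110595 + 477962 + 370520 = 959077
Σ Rᵢ = 0 + 47 + 203 + 157 = 407
N̂ = 959077 / 407 ≈ 2356.45 → 2356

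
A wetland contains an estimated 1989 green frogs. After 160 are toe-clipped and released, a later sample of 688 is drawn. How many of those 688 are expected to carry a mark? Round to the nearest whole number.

expected recaptures ≈ 55

Expected recaptures E[R] = M·C / N.
E[R] = 160 × 688 / 1989 = 110080 / 1989 ≈ 55.3 → 55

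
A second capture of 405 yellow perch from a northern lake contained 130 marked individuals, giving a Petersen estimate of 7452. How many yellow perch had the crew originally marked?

M = 2392

From N = M·C/R: M = N·R / C = 7452·130 / 405 = 968760 / 405 = 2392.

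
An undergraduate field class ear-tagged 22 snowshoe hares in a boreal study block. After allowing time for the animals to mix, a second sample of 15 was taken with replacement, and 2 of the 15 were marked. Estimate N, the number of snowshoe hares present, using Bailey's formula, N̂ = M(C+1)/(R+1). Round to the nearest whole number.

N ≈ 117

N̂ = 22·(15+1)/(2+1) = 22·16/3 = 352/3 ≈ 117.3 → 117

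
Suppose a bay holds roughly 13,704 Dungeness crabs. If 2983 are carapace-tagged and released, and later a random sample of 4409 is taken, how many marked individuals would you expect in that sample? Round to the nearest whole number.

expected recaptures ≈ 960

Expected recaptures E[R] = M·C / N.
E[R] = 2983 × 4409 / 13704 = 13152047 / 13704 ≈ 959.7 → 960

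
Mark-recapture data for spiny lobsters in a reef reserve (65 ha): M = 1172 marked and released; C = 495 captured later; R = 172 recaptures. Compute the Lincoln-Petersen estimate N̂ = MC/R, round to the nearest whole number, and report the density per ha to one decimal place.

density ≈ 51.9 spiny lobsters per ha

N̂ = 1172·495/172 = 580140/172 ≈ 3372.9 → 3373
Density = N̂ / area = 3373 / 65 ≈ 51.89 → 51.9 per ha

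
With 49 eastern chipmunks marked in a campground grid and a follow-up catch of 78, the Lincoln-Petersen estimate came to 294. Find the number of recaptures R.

From N = M·C/R: R = M·C / N = 49·78 / 294 = 3822 / 294 = 13.

R = 13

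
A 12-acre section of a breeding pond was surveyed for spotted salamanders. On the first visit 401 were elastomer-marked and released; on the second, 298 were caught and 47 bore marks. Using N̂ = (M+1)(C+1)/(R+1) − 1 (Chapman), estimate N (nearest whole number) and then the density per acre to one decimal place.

N̂ = 402·299/48 − 1 = 120198/48 − 1 ≈ 2503.1 → 2503
Density = N̂ / area = 2503 / 12 ≈ 208.58 → 208.6 per acre

density ≈ 208.6 spotted salamanders per acre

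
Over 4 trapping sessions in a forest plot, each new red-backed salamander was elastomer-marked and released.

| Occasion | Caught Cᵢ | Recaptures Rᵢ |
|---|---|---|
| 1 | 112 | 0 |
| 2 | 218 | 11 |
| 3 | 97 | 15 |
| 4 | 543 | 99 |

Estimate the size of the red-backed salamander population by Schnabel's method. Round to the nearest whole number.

N ≈ 2185

Marked at large before each occasion: Mᵢ = Σⱼ<ᵢ (Cⱼ − Rⱼ) → M1=0, M2=112, M3=319, M4=401
Σ MᵢCᵢ = 0·112 + 112·218 + 319·97 + 401·543 = 0 + 24416 + 30943 + 217743 = 273102
Σ Rᵢ = 0 + 11 + 15 + 99 = 125
N̂ = 273102 / 125 ≈ 2184.8 → 2185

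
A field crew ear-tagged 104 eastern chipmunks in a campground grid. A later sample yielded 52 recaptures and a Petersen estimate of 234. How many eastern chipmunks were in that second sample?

C = 117

From N = M·C/R: C = N·R / M = 234·52 / 104 = 12168 / 104 = 117.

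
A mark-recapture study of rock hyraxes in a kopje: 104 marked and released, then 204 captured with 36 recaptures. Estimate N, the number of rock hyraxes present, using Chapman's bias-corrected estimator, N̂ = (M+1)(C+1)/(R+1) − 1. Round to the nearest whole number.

N ≈ 581

N̂ = (104+1)(204+1)/(36+1) − 1 = 105·205/37 − 1
= 21525/37 − 1 ≈ 581.8 − 1 ≈ 580.8 → 581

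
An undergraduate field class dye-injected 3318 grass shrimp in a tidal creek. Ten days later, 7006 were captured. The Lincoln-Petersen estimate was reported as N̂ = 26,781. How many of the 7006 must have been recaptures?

From N = M·C/R: R = M·C / N = 3318·7006 / 26781 = 23245908 / 26781 = 868.

R = 868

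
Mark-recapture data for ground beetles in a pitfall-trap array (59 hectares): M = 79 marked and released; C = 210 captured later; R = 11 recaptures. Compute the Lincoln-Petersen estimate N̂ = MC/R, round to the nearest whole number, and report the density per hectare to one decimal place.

density ≈ 25.6 ground beetles per hectare

N̂ = 79·210/11 = 16590/11 ≈ 1508.2 → 1508
Density = N̂ / area = 1508 / 59 ≈ 25.56 → 25.6 per hectare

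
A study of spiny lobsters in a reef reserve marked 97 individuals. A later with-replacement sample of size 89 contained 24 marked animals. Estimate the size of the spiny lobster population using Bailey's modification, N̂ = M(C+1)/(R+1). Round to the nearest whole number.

N̂ = 97·(89+1)/(24+1) = 97·90/25 = 8730/25 ≈ 349.2 → 349

N ≈ 349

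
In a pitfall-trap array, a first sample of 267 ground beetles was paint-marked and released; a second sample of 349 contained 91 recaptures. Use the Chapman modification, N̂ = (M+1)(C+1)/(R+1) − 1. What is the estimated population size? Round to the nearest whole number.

N̂ = (267+1)(349+1)/(91+1) − 1 = 268·350/92 − 1
= 93800/92 − 1 ≈ 1019.6 − 1 ≈ 1018.6 → 1019

N ≈ 1019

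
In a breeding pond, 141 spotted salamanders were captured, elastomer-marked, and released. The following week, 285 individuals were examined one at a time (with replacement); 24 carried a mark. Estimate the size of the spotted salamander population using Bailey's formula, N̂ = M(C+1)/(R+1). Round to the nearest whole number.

N̂ = 141·(285+1)/(24+1) = 141·286/25 = 40326/25 ≈ 1613.0 → 1613

N ≈ 1613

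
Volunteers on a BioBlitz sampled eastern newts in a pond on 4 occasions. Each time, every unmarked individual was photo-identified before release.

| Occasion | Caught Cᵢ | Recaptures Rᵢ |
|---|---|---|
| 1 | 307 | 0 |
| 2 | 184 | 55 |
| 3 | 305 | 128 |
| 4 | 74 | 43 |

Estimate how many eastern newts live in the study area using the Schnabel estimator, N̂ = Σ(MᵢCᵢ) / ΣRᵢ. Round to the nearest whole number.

N ≈ 1039

Marked at large before each occasion: Mᵢ = Σⱼ<ᵢ (Cⱼ − Rⱼ) → M1=0, M2=307, M3=436, M4=613
Σ MᵢCᵢ = 0·307 + 307·184 + 436·305 + 613·74 = 0 + 56488 + 132980 + 45362 = 234830
Σ Rᵢ = 0 + 55 + 128 + 43 = 226
N̂ = 234830 / 226 ≈ 1039.1 → 1039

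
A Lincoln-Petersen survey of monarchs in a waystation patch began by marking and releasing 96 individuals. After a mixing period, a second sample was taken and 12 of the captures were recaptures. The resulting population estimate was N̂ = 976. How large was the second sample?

From N = M·C/R: C = N·R / M = 976·12 / 96 = 11712 / 96 = 122.

C = 122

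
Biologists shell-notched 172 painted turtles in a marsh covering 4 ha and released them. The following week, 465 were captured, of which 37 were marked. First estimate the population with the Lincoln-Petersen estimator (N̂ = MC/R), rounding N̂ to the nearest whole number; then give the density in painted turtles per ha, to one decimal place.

density ≈ 540.5 painted turtles per ha

N̂ = 172·465/37 = 79980/37 ≈ 2161.6 → 2162
Density = N̂ / area = 2162 / 4 ≈ 540.50 → 540.5 per ha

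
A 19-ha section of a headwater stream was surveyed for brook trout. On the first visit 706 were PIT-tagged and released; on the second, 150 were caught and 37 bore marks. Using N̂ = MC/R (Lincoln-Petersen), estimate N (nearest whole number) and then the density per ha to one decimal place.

N̂ = 706·150/37 = 105900/37 ≈ 2862.2 → 2862
Density = N̂ / area = 2862 / 19 ≈ 150.63 → 150.6 per ha

density ≈ 150.6 brook trout per ha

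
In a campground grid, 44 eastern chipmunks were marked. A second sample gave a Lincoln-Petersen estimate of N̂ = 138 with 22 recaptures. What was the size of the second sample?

From N = M·C/R: C = N·R / M = 138·22 / 44 = 3036 / 44 = 69.

C = 69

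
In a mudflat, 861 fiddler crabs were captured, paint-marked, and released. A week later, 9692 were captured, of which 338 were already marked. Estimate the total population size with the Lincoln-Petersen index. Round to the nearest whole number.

N ≈ 24,689

N = (861 × 9692) / 338 = 8344812 / 338 ≈ 24688.8 → 24689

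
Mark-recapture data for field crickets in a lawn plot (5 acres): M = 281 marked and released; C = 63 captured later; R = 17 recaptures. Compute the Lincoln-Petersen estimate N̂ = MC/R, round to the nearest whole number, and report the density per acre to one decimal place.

density ≈ 208.2 field crickets per acre

N̂ = 281·63/17 = 17703/17 ≈ 1041.4 → 1041
Density = N̂ / area = 1041 / 5 ≈ 208.20 → 208.2 per acre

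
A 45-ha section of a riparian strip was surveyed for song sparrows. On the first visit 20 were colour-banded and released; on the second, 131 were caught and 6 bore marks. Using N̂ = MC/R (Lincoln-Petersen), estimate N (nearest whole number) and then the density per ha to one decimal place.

N̂ = 20·131/6 = 2620/6 ≈ 436.7 → 437
Density = N̂ / area = 437 / 45 ≈ 9.71 → 9.7 per ha

density ≈ 9.7 song sparrows per ha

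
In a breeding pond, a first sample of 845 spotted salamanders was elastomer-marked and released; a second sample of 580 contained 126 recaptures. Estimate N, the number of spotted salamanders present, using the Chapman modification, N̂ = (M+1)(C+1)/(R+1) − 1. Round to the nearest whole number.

N̂ = (845+1)(580+1)/(126+1) − 1 = 846·581/127 − 1
= 491526/127 − 1 ≈ 3870.3 − 1 ≈ 3869.3 → 3869

N ≈ 3869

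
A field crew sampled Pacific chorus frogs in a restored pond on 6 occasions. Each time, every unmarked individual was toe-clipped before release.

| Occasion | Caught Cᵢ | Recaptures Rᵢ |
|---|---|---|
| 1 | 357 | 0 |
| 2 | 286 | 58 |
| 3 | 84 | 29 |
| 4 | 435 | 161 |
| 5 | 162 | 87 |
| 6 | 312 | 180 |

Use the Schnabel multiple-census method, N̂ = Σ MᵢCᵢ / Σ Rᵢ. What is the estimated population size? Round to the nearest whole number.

Marked at large before each occasion: Mᵢ = Σⱼ<ᵢ (Cⱼ − Rⱼ) → M1=0, M2=357, M3=585, M4=640, M5=914, M6=989
Σ MᵢCᵢ = 0·357 + 357·286 + 585·84 + 640·435 + 914·162 + 989·312 = 0 + 102102 + 49140 + 278400 + 148068 + 308568 = 886278
Σ Rᵢ = 0 + 58 + 29 + 161 + 87 + 180 = 515
N̂ = 886278 / 515 ≈ 1720.9 → 1721

N ≈ 1721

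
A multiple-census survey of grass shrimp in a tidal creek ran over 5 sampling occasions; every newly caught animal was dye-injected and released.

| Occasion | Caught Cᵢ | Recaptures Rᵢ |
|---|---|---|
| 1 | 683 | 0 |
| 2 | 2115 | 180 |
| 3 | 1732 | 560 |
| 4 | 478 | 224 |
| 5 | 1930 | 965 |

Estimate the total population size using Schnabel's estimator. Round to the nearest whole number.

N ≈ 8085

Marked at large before each occasion: Mᵢ = Σⱼ<ᵢ (Cⱼ − Rⱼ) → M1=0, M2=683, M3=2618, M4=3790, M5=4044
Σ MᵢCᵢ = 0·683 + 683·2115 + 2618·1732 + 3790·478 + 4044·1930 = 0 + 1444545 + 4534376 + 1811620 + 7804920 = 15595461
Σ Rᵢ = 0 + 180 + 560 + 224 + 965 = 1929
N̂ = 15595461 / 1929 ≈ 8084.7 → 8085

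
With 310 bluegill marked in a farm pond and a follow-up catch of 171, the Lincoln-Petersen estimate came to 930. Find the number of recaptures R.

R = 57

From N = M·C/R: R = M·C / N = 310·171 / 930 = 53010 / 930 = 57.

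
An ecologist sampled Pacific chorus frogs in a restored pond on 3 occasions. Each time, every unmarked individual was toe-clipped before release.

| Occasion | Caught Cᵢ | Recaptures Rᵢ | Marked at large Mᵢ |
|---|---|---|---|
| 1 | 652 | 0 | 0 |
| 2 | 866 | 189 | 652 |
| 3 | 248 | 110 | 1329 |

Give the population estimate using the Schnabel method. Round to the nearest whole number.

N ≈ 2991

Σ MᵢCᵢ = 0·652 + 652·866 + 1329·248 = 0 + 564632 + 329592 = 894224
Σ Rᵢ = 0 + 189 + 110 = 299
N̂ = 894224 / 299 ≈ 2990.7 → 2991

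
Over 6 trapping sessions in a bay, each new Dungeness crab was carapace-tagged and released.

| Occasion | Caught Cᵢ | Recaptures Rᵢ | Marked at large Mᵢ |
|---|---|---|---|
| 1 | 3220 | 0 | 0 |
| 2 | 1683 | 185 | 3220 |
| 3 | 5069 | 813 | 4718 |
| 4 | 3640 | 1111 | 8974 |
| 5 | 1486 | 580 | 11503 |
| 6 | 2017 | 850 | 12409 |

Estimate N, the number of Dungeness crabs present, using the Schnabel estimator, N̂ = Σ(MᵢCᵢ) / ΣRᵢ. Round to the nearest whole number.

Σ MᵢCᵢ = 0·3220 + 3220·1683 + 4718·5069 + 8974·3640 + 11503·1486 + 12409·2017 = 0 + 5419260 + 23915542 + 32665360 + 17093458 + 25028953 = 104122573
Σ Rᵢ = 0 + 185 + 813 + 1111 + 580 + 850 = 3539
N̂ = 104122573 / 3539 ≈ 29421.47 → 29421

N ≈ 29,421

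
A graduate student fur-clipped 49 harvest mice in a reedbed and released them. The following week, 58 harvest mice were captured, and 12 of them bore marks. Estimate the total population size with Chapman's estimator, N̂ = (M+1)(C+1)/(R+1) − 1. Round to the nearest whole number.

N̂ = (49+1)(58+1)/(12+1) − 1 = 50·59/13 − 1
= 2950/13 − 1 ≈ 226.9 − 1 ≈ 225.9 → 226

N ≈ 226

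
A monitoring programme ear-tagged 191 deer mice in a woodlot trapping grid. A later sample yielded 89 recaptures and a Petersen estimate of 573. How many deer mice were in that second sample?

From N = M·C/R: C = N·R / M = 573·89 / 191 = 50997 / 191 = 267.

C = 267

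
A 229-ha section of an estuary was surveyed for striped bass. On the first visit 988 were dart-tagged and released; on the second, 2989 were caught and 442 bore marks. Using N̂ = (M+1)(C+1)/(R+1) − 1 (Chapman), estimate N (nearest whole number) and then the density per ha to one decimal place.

density ≈ 29.1 striped bass per ha

N̂ = 989·2990/443 − 1 = 2957110/443 − 1 ≈ 6674.2 → 6674
Density = N̂ / area = 6674 / 229 ≈ 29.14 → 29.1 per ha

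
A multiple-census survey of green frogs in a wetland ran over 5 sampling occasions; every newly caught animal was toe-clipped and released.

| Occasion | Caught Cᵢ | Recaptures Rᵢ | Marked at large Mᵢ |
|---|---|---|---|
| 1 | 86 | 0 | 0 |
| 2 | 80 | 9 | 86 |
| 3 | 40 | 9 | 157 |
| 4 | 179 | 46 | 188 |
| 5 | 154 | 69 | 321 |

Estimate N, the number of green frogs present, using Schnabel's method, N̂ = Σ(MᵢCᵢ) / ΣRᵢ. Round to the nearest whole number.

N ≈ 724

Σ MᵢCᵢ = 0·86 + 86·80 + 157·40 + 188·179 + 321·154 = 0 + 6880 + 6280 + 33652 + 49434 = 96246
Σ Rᵢ = 0 + 9 + 9 + 46 + 69 = 133
N̂ = 96246 / 133 ≈ 723.7 → 724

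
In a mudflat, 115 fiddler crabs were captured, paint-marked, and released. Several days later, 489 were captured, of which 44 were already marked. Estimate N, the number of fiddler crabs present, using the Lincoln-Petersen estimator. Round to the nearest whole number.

N ≈ 1278

N = (115 × 489) / 44 = 56235 / 44 ≈ 1278.1 → 1278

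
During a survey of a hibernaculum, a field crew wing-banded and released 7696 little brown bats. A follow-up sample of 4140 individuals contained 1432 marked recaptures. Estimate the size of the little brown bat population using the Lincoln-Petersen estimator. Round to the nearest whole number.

N ≈ 22,250

The marked fraction in the recapture sample should equal the marked fraction in the population: 1432/4140 = 7696/N.
N = (7696 × 4140) / 1432 = 31861440 / 1432 ≈ 22249.6 → 22250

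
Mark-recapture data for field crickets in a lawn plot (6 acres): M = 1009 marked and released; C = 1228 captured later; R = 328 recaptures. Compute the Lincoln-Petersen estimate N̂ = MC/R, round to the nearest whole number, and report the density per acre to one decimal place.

density ≈ 629.7 field crickets per acre

N̂ = 1009·1228/328 = 1239052/328 ≈ 3777.6 → 3778
Density = N̂ / area = 3778 / 6 ≈ 629.67 → 629.7 per acre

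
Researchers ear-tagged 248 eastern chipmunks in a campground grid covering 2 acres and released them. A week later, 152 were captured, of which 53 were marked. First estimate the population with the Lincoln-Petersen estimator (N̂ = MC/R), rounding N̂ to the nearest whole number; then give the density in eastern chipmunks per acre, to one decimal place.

density ≈ 355.5 eastern chipmunks per acre

N̂ = 248·152/53 = 37696/53 ≈ 711.2 → 711
Density = N̂ / area = 711 / 2 ≈ 355.50 → 355.5 per acre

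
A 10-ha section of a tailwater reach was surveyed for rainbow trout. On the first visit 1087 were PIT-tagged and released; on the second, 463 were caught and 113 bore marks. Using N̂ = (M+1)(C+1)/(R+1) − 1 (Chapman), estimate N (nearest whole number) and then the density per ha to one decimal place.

N̂ = 1088·464/114 − 1 = 504832/114 − 1 ≈ 4427.4 → 4427
Density = N̂ / area = 4427 / 10 ≈ 442.70 → 442.7 per ha

density ≈ 442.7 rainbow trout per ha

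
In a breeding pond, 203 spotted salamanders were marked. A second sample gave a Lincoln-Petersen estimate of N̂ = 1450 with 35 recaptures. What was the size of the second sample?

C = 250

From N = M·C/R: C = N·R / M = 1450·35 / 203 = 50750 / 203 = 250.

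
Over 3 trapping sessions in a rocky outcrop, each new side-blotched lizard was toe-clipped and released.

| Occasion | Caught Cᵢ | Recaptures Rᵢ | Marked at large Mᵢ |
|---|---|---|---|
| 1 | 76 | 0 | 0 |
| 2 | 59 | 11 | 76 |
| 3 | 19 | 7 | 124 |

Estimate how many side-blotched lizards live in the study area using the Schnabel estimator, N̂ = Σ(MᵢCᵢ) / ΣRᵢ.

N = 380

Σ MᵢCᵢ = 0·76 + 76·59 + 124·19 = 0 + 4484 + 2356 = 6840
Σ Rᵢ = 0 + 11 + 7 = 18
N̂ = 6840 / 18 = 380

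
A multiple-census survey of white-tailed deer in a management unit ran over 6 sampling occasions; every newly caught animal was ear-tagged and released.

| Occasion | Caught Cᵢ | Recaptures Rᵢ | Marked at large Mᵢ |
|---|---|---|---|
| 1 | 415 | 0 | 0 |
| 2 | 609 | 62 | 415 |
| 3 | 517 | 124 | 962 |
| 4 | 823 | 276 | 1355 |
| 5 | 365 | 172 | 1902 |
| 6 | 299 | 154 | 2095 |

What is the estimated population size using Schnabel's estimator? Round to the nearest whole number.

N ≈ 4043

Σ MᵢCᵢ = 0·415 + 415·609 + 962·517 + 1355·823 + 1902·365 + 2095·299 = 0 + 252735 + 497354 + 1115165 + 694230 + 626405 = 3185889
Σ Rᵢ = 0 + 62 + 124 + 276 + 172 + 154 = 788
N̂ = 3185889 / 788 ≈ 4043.0 → 4043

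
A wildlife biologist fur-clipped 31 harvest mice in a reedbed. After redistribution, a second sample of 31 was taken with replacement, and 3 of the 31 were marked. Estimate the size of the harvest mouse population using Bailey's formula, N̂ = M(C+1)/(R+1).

N = 248

N̂ = 31·(31+1)/(3+1) = 31·32/4 = 992/4 = 248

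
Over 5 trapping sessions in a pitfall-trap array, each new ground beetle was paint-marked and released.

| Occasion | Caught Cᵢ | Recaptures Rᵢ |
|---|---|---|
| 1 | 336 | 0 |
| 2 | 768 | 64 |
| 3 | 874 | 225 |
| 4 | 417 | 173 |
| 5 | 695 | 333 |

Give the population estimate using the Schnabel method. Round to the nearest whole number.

N ≈ 4044

Marked at large before each occasion: Mᵢ = Σⱼ<ᵢ (Cⱼ − Rⱼ) → M1=0, M2=336, M3=1040, M4=1689, M5=1933
Σ MᵢCᵢ = 0·336 + 336·768 + 1040·874 + 1689·417 + 1933·695 = 0 + 258048 + 908960 + 704313 + 1343435 = 3214756
Σ Rᵢ = 0 + 64 + 225 + 173 + 333 = 795
N̂ = 3214756 / 795 ≈ 4043.7 → 4044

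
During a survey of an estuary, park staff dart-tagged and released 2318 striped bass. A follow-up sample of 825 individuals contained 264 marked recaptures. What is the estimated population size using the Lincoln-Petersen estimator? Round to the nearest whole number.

N ≈ 7244

N = (2318 × 825) / 264 = 1912350 / 264 ≈ 7243.8 → 7244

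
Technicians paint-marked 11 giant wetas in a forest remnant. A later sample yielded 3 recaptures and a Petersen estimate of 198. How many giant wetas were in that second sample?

From N = M·C/R: C = N·R / M = 198·3 / 11 = 594 / 11 = 54.

C = 54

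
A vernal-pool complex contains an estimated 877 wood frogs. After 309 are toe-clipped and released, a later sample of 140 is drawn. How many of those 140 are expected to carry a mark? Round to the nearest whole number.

expected recaptures ≈ 49

The marked fraction of the population is 309/877, so in a sample of 140 expect C·(M/N) marked.
E[R] = 309 × 140 / 877 = 43260 / 877 ≈ 49.3 → 49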